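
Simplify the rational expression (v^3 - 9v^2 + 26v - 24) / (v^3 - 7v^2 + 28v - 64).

(v^2 - 5v + 6)/(v^2 - 3v + 16)

By polynomial division,
  v^3 - 9v^2 + 26v - 24 = (v^3 - 7v^2 + 28v - 64) + (-2v^2 - 2v + 40)
  v^3 - 7v^2 + 28v - 64 = (-(1/2)v + 4)(-2v^2 - 2v + 40) + (56v - 224)
  -2v^2 - 2v + 40 = (-(1/28)v - 5/28)(56v - 224) + (0)
Last nonzero remainder: 56v - 224. Dividing through by 56 gives the monic gcd v - 4.
Cancel v - 4 from numerator and denominator to get the reduced form.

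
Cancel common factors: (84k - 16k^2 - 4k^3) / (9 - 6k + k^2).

Repeated division with remainder:
  -4k^3 - 16k^2 + 84k = (-4k - 40)(k^2 - 6k + 9) + (-120k + 360)
  k^2 - 6k + 9 = (-(1/120)k + 1/40)(-120k + 360) + (0)
Last nonzero remainder: -120k + 360. Dividing through by -120 gives the monic gcd k - 3.
Cancel k - 3 from numerator and denominator to get the reduced form.

(-28k - 4k^2)/(-3 + k)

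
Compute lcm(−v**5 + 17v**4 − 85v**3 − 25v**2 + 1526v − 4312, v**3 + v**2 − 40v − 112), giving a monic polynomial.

v**6 − 13v**5 + 17v**4 + 365v**3 − 1426v**2 − 1792v + 17248

Apply the Euclidean algorithm:
  −v**5 + 17v**4 − 85v**3 − 25v**2 + 1526v − 4312 = (−v**2 + 18v − 143)(v**3 + v**2 − 40v − 112) + (726v**2 − 2178v − 20328)
  v**3 + v**2 − 40v − 112 = ((1/726)v + 2/363)(726v**2 − 2178v − 20328) + (0)
Last nonzero remainder: 726v**2 − 2178v − 20328. Dividing through by 726 gives the monic gcd v**2 − 3v − 28.
Then lcm(f, g) = f·g / gcd(f, g); expanding and making the result monic gives the answer.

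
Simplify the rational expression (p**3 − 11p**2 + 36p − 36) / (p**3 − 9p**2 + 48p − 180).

Euclidean algorithm in ℚ[p]:
  p**3 − 11p**2 + 36p − 36 = (p**3 − 9p**2 + 48p − 180) + (−2p**2 − 12p + 144)
  p**3 − 9p**2 + 48p − 180 = (−(1/2)p + 15/2)(−2p**2 − 12p + 144) + (210p − 1260)
  −2p**2 − 12p + 144 = (−(1/105)p − 4/35)(210p − 1260) + (0)
Last nonzero remainder: 210p − 1260. Dividing through by 210 gives the monic gcd p − 6.
Cancel p − 6 from numerator and denominator to get the reduced form.

(p**2 − 5p + 6)/(p**2 − 3p + 30)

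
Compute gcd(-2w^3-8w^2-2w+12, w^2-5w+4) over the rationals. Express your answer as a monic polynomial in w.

w-1

Repeated division with remainder:
  -2w^3-8w^2-2w+12 = (-2w-18)(w^2-5w+4) + (-84w+84)
  w^2-5w+4 = (-(1/84)w+1/21)(-84w+84) + (0)
Last nonzero remainder: -84w+84. Dividing through by -84 gives the monic gcd w-1.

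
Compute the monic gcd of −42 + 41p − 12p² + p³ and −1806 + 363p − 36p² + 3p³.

−7 + p

Apply the Euclidean algorithm:
  p³ − 12p² + 41p − 42 = (1/3)(3p³ − 36p² + 363p − 1806) + (−80p + 560)
  3p³ − 36p² + 363p − 1806 = (−(3/80)p² + (3/16)p − 129/40)(−80p + 560) + (0)
Last nonzero remainder: −80p + 560. Dividing through by −80 gives the monic gcd p − 7.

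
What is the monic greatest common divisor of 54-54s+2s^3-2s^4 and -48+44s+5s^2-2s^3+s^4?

Euclidean algorithm in ℚ[s]:
  -2s^4+2s^3-54s+54 = (-2)(s^4-2s^3+5s^2+44s-48) + (-2s^3+10s^2+34s-42)
  s^4-2s^3+5s^2+44s-48 = (-(1/2)s-3/2)(-2s^3+10s^2+34s-42) + (37s^2+74s-111)
  -2s^3+10s^2+34s-42 = (-(2/37)s+14/37)(37s^2+74s-111) + (0)
Last nonzero remainder: 37s^2+74s-111. Dividing through by 37 gives the monic gcd s^2+2s-3.

-3+2s+s^2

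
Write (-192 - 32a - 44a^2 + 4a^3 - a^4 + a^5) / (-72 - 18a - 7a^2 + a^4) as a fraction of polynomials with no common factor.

(8 + 2a + a^2)/(3 + a)

Euclidean algorithm in ℚ[a]:
  a^5 - a^4 + 4a^3 - 44a^2 - 32a - 192 = (a - 1)(a^4 - 7a^2 - 18a - 72) + (11a^3 - 33a^2 + 22a - 264)
  a^4 - 7a^2 - 18a - 72 = ((1/11)a + 3/11)(11a^3 - 33a^2 + 22a - 264) + (0)
Last nonzero remainder: 11a^3 - 33a^2 + 22a - 264. Dividing through by 11 gives the monic gcd a^3 - 3a^2 + 2a - 24.
Cancel a^3 - 3a^2 + 2a - 24 from numerator and denominator to get the reduced form.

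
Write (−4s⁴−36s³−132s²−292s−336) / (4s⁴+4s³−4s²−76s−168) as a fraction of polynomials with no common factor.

Repeated division with remainder:
  −4s⁴−36s³−132s²−292s−336 = (−1)(4s⁴+4s³−4s²−76s−168) + (−32s³−136s²−368s−504)
  4s⁴+4s³−4s²−76s−168 = (−(1/8)s+13/32)(−32s³−136s²−368s−504) + ((21/4)s²+(21/2)s+147/4)
  −32s³−136s²−368s−504 = (−(128/21)s−96/7)((21/4)s²+(21/2)s+147/4) + (0)
Last nonzero remainder: (21/4)s²+(21/2)s+147/4. Dividing through by 21/4 gives the monic gcd s²+2s+7.
Cancel s²+2s+7 from numerator and denominator to get the reduced form.

(−s²−7s−12)/(s²−s−6)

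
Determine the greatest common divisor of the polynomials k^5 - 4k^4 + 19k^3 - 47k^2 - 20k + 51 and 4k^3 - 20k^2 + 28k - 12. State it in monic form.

Euclidean algorithm in ℚ[k]:
  k^5 - 4k^4 + 19k^3 - 47k^2 - 20k + 51 = ((1/4)k^2 + (1/4)k + 17/4)(4k^3 - 20k^2 + 28k - 12) + (34k^2 - 136k + 102)
  4k^3 - 20k^2 + 28k - 12 = ((2/17)k - 2/17)(34k^2 - 136k + 102) + (0)
Last nonzero remainder: 34k^2 - 136k + 102. Dividing through by 34 gives the monic gcd k^2 - 4k + 3.

k^2 - 4k + 3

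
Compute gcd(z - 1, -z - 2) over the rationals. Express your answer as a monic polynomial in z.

Repeated division with remainder:
  z - 1 = (-1)(-z - 2) + (-3)
  -z - 2 = ((1/3)z + 2/3)(-3) + (0)
The last nonzero remainder is the constant -3, so the polynomials are coprime and gcd = 1.

1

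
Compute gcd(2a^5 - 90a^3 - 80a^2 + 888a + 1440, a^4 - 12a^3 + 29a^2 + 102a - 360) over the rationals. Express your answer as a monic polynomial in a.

a^3 - 7a^2 - 6a + 72

By polynomial division,
  2a^5 - 90a^3 - 80a^2 + 888a + 1440 = (2a + 24)(a^4 - 12a^3 + 29a^2 + 102a - 360) + (140a^3 - 980a^2 - 840a + 10080)
  a^4 - 12a^3 + 29a^2 + 102a - 360 = ((1/140)a - 1/28)(140a^3 - 980a^2 - 840a + 10080) + (0)
Last nonzero remainder: 140a^3 - 980a^2 - 840a + 10080. Dividing through by 140 gives the monic gcd a^3 - 7a^2 - 6a + 72.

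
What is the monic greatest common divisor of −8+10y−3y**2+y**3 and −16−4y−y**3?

Apply the Euclidean algorithm:
  y**3−3y**2+10y−8 = (−1)(−y**3−4y−16) + (−3y**2+6y−24)
  −y**3−4y−16 = ((1/3)y+2/3)(−3y**2+6y−24) + (0)
Last nonzero remainder: −3y**2+6y−24. Dividing through by −3 gives the monic gcd y**2−2y+8.

8−2y+y**2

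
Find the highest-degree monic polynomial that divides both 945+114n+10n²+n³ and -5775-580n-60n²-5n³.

Repeated division with remainder:
  n³+10n²+114n+945 = (-1/5)(-5n³-60n²-580n-5775) + (-2n²-2n-210)
  -5n³-60n²-580n-5775 = ((5/2)n+55/2)(-2n²-2n-210) + (0)
Last nonzero remainder: -2n²-2n-210. Dividing through by -2 gives the monic gcd n²+n+105.

105+n+n²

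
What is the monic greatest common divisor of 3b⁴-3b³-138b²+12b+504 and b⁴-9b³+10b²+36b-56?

b³-7b²-4b+28

By polynomial division,
  3b⁴-3b³-138b²+12b+504 = (3)(b⁴-9b³+10b²+36b-56) + (24b³-168b²-96b+672)
  b⁴-9b³+10b²+36b-56 = ((1/24)b-1/12)(24b³-168b²-96b+672) + (0)
Last nonzero remainder: 24b³-168b²-96b+672. Dividing through by 24 gives the monic gcd b³-7b²-4b+28.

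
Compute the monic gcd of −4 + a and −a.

Apply the Euclidean algorithm:
  a − 4 = (−1)(−a) + (−4)
  −a = ((1/4)a)(−4) + (0)
The last nonzero remainder is the constant −4, so the polynomials are coprime and gcd = 1.

1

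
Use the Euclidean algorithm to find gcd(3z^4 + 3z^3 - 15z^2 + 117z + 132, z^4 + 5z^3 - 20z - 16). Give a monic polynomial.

Repeated division with remainder:
  3z^4 + 3z^3 - 15z^2 + 117z + 132 = (3)(z^4 + 5z^3 - 20z - 16) + (-12z^3 - 15z^2 + 177z + 180)
  z^4 + 5z^3 - 20z - 16 = (-(1/12)z - 5/16)(-12z^3 - 15z^2 + 177z + 180) + ((161/16)z^2 + (805/16)z + 161/4)
  -12z^3 - 15z^2 + 177z + 180 = (-(192/161)z + 720/161)((161/16)z^2 + (805/16)z + 161/4) + (0)
Last nonzero remainder: (161/16)z^2 + (805/16)z + 161/4. Dividing through by 161/16 gives the monic gcd z^2 + 5z + 4.

z^2 + 5z + 4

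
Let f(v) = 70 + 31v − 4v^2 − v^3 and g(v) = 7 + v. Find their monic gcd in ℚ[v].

Repeated division with remainder:
  −v^3 − 4v^2 + 31v + 70 = (−v^2 + 3v + 10)(v + 7) + (0)
The last nonzero remainder v + 7 is already monic.

7 + v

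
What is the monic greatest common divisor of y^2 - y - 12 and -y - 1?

1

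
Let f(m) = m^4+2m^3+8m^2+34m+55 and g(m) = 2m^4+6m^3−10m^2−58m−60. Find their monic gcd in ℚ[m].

Repeated division with remainder:
  m^4+2m^3+8m^2+34m+55 = (1/2)(2m^4+6m^3−10m^2−58m−60) + (−m^3+13m^2+63m+85)
  2m^4+6m^3−10m^2−58m−60 = (−2m−32)(−m^3+13m^2+63m+85) + (532m^2+2128m+2660)
  −m^3+13m^2+63m+85 = (−(1/532)m+17/532)(532m^2+2128m+2660) + (0)
Last nonzero remainder: 532m^2+2128m+2660. Dividing through by 532 gives the monic gcd m^2+4m+5.

m^2+4m+5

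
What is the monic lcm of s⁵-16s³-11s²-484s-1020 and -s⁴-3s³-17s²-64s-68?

Apply the Euclidean algorithm:
  s⁵-16s³-11s²-484s-1020 = (-s+3)(-s⁴-3s³-17s²-64s-68) + (-24s³-24s²-360s-816)
  -s⁴-3s³-17s²-64s-68 = ((1/24)s+1/12)(-24s³-24s²-360s-816) + (0)
Last nonzero remainder: -24s³-24s²-360s-816. Dividing through by -24 gives the monic gcd s³+s²+15s+34.
Then lcm(f, g) = f·g / gcd(f, g); expanding and making the result monic gives the answer.

s⁶+2s⁵-16s⁴-43s³-506s²-1988s-2040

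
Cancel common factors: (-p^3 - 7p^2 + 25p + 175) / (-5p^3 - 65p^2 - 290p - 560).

(p^2 - 25)/(5p^2 + 30p + 80)

Euclidean algorithm in ℚ[p]:
  -p^3 - 7p^2 + 25p + 175 = (1/5)(-5p^3 - 65p^2 - 290p - 560) + (6p^2 + 83p + 287)
  -5p^3 - 65p^2 - 290p - 560 = (-(5/6)p + 25/36)(6p^2 + 83p + 287) + (-(3905/36)p - 27335/36)
  6p^2 + 83p + 287 = (-(216/3905)p - 1476/3905)(-(3905/36)p - 27335/36) + (0)
Last nonzero remainder: -(3905/36)p - 27335/36. Dividing through by -3905/36 gives the monic gcd p + 7.
Cancel p + 7 from numerator and denominator to get the reduced form.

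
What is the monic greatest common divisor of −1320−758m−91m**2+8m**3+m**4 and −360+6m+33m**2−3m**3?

Apply the Euclidean algorithm:
  m**4+8m**3−91m**2−758m−1320 = (−(1/3)m−19/3)(−3m**3+33m**2+6m−360) + (120m**2−840m−3600)
  −3m**3+33m**2+6m−360 = (−(1/40)m+1/10)(120m**2−840m−3600) + (0)
Last nonzero remainder: 120m**2−840m−3600. Dividing through by 120 gives the monic gcd m**2−7m−30.

−30−7m+m**2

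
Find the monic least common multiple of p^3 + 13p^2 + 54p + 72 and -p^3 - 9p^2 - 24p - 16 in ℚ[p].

Euclidean algorithm in ℚ[p]:
  p^3 + 13p^2 + 54p + 72 = (-1)(-p^3 - 9p^2 - 24p - 16) + (4p^2 + 30p + 56)
  -p^3 - 9p^2 - 24p - 16 = (-(1/4)p - 3/8)(4p^2 + 30p + 56) + ((5/4)p + 5)
  4p^2 + 30p + 56 = ((16/5)p + 56/5)((5/4)p + 5) + (0)
Last nonzero remainder: (5/4)p + 5. Dividing through by 5/4 gives the monic gcd p + 4.
Then lcm(f, g) = f·g / gcd(f, g); expanding and making the result monic gives the answer.

p^5 + 18p^4 + 123p^3 + 394p^2 + 576p + 288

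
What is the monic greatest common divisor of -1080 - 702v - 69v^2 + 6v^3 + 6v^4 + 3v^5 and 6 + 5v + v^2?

Apply the Euclidean algorithm:
  3v^5 + 6v^4 + 6v^3 - 69v^2 - 702v - 1080 = (3v^3 - 9v^2 + 33v - 180)(v^2 + 5v + 6) + (0)
The last nonzero remainder v^2 + 5v + 6 is already monic.

6 + 5v + v^2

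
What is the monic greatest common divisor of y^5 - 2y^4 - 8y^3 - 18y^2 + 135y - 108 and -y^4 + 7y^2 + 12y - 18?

y^2 - 4y + 3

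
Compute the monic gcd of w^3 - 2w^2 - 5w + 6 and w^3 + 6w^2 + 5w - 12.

Apply the Euclidean algorithm:
  w^3 - 2w^2 - 5w + 6 = (w^3 + 6w^2 + 5w - 12) + (-8w^2 - 10w + 18)
  w^3 + 6w^2 + 5w - 12 = (-(1/8)w - 19/32)(-8w^2 - 10w + 18) + ((21/16)w - 21/16)
  -8w^2 - 10w + 18 = (-(128/21)w - 96/7)((21/16)w - 21/16) + (0)
Last nonzero remainder: (21/16)w - 21/16. Dividing through by 21/16 gives the monic gcd w - 1.

w - 1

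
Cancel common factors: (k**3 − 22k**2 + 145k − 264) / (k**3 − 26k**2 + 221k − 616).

(k − 3)/(k − 7)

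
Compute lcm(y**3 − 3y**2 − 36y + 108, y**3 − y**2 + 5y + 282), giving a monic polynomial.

Repeated division with remainder:
  y**3 − 3y**2 − 36y + 108 = (y**3 − y**2 + 5y + 282) + (−2y**2 − 41y − 174)
  y**3 − y**2 + 5y + 282 = (−(1/2)y + 43/4)(−2y**2 − 41y − 174) + ((1435/4)y + 4305/2)
  −2y**2 − 41y − 174 = (−(8/1435)y − 116/1435)((1435/4)y + 4305/2) + (0)
Last nonzero remainder: (1435/4)y + 4305/2. Dividing through by 1435/4 gives the monic gcd y + 6.
Then lcm(f, g) = f·g / gcd(f, g); expanding and making the result monic gives the answer.

y**5 − 10y**4 + 32y**3 + 219y**2 − 2448y + 5076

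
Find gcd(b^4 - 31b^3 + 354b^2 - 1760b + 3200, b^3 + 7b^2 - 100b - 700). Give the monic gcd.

b - 10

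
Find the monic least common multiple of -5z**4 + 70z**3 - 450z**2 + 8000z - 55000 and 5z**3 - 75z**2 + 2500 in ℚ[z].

Repeated division with remainder:
  -5z**4 + 70z**3 - 450z**2 + 8000z - 55000 = (-z - 1)(5z**3 - 75z**2 + 2500) + (-525z**2 + 10500z - 52500)
  5z**3 - 75z**2 + 2500 = (-(1/105)z - 1/21)(-525z**2 + 10500z - 52500) + (0)
Last nonzero remainder: -525z**2 + 10500z - 52500. Dividing through by -525 gives the monic gcd z**2 - 20z + 100.
Then lcm(f, g) = f·g / gcd(f, g); expanding and making the result monic gives the answer.

z**5 - 9z**4 + 20z**3 - 1150z**2 + 3000z + 55000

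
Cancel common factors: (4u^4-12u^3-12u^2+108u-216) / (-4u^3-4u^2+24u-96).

Euclidean algorithm in ℚ[u]:
  4u^4-12u^3-12u^2+108u-216 = (-u+4)(-4u^3-4u^2+24u-96) + (28u^2-84u+168)
  -4u^3-4u^2+24u-96 = (-(1/7)u-4/7)(28u^2-84u+168) + (0)
Last nonzero remainder: 28u^2-84u+168. Dividing through by 28 gives the monic gcd u^2-3u+6.
Cancel u^2-3u+6 from numerator and denominator to get the reduced form.

(-u^2+9)/(u+4)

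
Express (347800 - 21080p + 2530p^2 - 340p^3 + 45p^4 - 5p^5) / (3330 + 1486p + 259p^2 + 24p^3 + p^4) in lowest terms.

(4700 - 920p + 95p^2 - 5p^3)/(45 + 14p + p^2)

Repeated division with remainder:
  -5p^5 + 45p^4 - 340p^3 + 2530p^2 - 21080p + 347800 = (-5p + 165)(p^4 + 24p^3 + 259p^2 + 1486p + 3330) + (-3005p^3 - 32775p^2 - 249620p - 201650)
  p^4 + 24p^3 + 259p^2 + 1486p + 3330 = (-(1/3005)p - 7869/1806005)(-3005p^3 - 32775p^2 - 249620p - 201650) + ((11965440/361201)p^2 + (119654400/361201)p + 885442560/361201)
  -3005p^3 - 32775p^2 - 249620p - 201650 = (-(217081801/2393088)p - 196854545/2393088)((11965440/361201)p^2 + (119654400/361201)p + 885442560/361201) + (0)
Last nonzero remainder: (11965440/361201)p^2 + (119654400/361201)p + 885442560/361201. Dividing through by 11965440/361201 gives the monic gcd p^2 + 10p + 74.
Cancel p^2 + 10p + 74 from numerator and denominator to get the reduced form.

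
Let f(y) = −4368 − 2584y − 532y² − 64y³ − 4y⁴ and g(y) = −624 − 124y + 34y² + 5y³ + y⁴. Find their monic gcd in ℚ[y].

156 + 70y + 9y² + y³

Repeated division with remainder:
  −4y⁴ − 64y³ − 532y² − 2584y − 4368 = (−4)(y⁴ + 5y³ + 34y² − 124y − 624) + (−44y³ − 396y² − 3080y − 6864)
  y⁴ + 5y³ + 34y² − 124y − 624 = (−(1/44)y + 1/11)(−44y³ − 396y² − 3080y − 6864) + (0)
Last nonzero remainder: −44y³ − 396y² − 3080y − 6864. Dividing through by −44 gives the monic gcd y³ + 9y² + 70y + 156.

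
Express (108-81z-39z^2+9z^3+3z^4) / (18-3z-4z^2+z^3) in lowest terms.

(-36+15z+18z^2+3z^3)/(-6-z+z^2)

By polynomial division,
  3z^4+9z^3-39z^2-81z+108 = (3z+21)(z^3-4z^2-3z+18) + (54z^2-72z-270)
  z^3-4z^2-3z+18 = ((1/54)z-4/81)(54z^2-72z-270) + (-(14/9)z+14/3)
  54z^2-72z-270 = (-(243/7)z-405/7)(-(14/9)z+14/3) + (0)
Last nonzero remainder: -(14/9)z+14/3. Dividing through by -14/9 gives the monic gcd z-3.
Cancel z-3 from numerator and denominator to get the reduced form.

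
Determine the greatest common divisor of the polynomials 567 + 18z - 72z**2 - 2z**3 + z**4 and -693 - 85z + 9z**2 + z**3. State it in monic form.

Euclidean algorithm in ℚ[z]:
  z**4 - 2z**3 - 72z**2 + 18z + 567 = (z - 11)(z**3 + 9z**2 - 85z - 693) + (112z**2 - 224z - 7056)
  z**3 + 9z**2 - 85z - 693 = ((1/112)z + 11/112)(112z**2 - 224z - 7056) + (0)
Last nonzero remainder: 112z**2 - 224z - 7056. Dividing through by 112 gives the monic gcd z**2 - 2z - 63.

-63 - 2z + z**2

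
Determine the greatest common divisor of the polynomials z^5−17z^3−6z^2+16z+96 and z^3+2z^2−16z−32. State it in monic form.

Repeated division with remainder:
  z^5−17z^3−6z^2+16z+96 = (z^2−2z+3)(z^3+2z^2−16z−32) + (−12z^2+192)
  z^3+2z^2−16z−32 = (−(1/12)z−1/6)(−12z^2+192) + (0)
Last nonzero remainder: −12z^2+192. Dividing through by −12 gives the monic gcd z^2−16.

z^2−16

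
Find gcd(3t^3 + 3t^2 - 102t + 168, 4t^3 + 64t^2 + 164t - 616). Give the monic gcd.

By polynomial division,
  3t^3 + 3t^2 - 102t + 168 = (3/4)(4t^3 + 64t^2 + 164t - 616) + (-45t^2 - 225t + 630)
  4t^3 + 64t^2 + 164t - 616 = (-(4/45)t - 44/45)(-45t^2 - 225t + 630) + (0)
Last nonzero remainder: -45t^2 - 225t + 630. Dividing through by -45 gives the monic gcd t^2 + 5t - 14.

t^2 + 5t - 14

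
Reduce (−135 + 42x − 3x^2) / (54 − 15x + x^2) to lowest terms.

(15 − 3x)/(−6 + x)

By polynomial division,
  −3x^2 + 42x − 135 = (−3)(x^2 − 15x + 54) + (−3x + 27)
  x^2 − 15x + 54 = (−(1/3)x + 2)(−3x + 27) + (0)
Last nonzero remainder: −3x + 27. Dividing through by −3 gives the monic gcd x − 9.
Cancel x − 9 from numerator and denominator to get the reduced form.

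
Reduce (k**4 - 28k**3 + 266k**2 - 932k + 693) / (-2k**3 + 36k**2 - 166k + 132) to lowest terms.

Euclidean algorithm in ℚ[k]:
  k**4 - 28k**3 + 266k**2 - 932k + 693 = (-(1/2)k + 5)(-2k**3 + 36k**2 - 166k + 132) + (3k**2 - 36k + 33)
  -2k**3 + 36k**2 - 166k + 132 = (-(2/3)k + 4)(3k**2 - 36k + 33) + (0)
Last nonzero remainder: 3k**2 - 36k + 33. Dividing through by 3 gives the monic gcd k**2 - 12k + 11.
Cancel k**2 - 12k + 11 from numerator and denominator to get the reduced form.

(-k**2 + 16k - 63)/(2k - 12)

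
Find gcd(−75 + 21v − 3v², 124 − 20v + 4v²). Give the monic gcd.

Apply the Euclidean algorithm:
  −3v² + 21v − 75 = (−3/4)(4v² − 20v + 124) + (6v + 18)
  4v² − 20v + 124 = ((2/3)v − 16/3)(6v + 18) + (220)
  6v + 18 = ((3/110)v + 9/110)(220) + (0)
The last nonzero remainder is the constant 220, so the polynomials are coprime and gcd = 1.

1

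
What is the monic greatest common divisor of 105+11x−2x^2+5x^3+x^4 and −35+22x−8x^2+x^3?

Apply the Euclidean algorithm:
  x^4+5x^3−2x^2+11x+105 = (x+13)(x^3−8x^2+22x−35) + (80x^2−240x+560)
  x^3−8x^2+22x−35 = ((1/80)x−1/16)(80x^2−240x+560) + (0)
Last nonzero remainder: 80x^2−240x+560. Dividing through by 80 gives the monic gcd x^2−3x+7.

7−3x+x^2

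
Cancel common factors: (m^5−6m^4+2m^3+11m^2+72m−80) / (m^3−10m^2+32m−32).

(m^3+2m^2+2m−5)/(m−2)

Euclidean algorithm in ℚ[m]:
  m^5−6m^4+2m^3+11m^2+72m−80 = (m^2+4m+10)(m^3−10m^2+32m−32) + (15m^2−120m+240)
  m^3−10m^2+32m−32 = ((1/15)m−2/15)(15m^2−120m+240) + (0)
Last nonzero remainder: 15m^2−120m+240. Dividing through by 15 gives the monic gcd m^2−8m+16.
Cancel m^2−8m+16 from numerator and denominator to get the reduced form.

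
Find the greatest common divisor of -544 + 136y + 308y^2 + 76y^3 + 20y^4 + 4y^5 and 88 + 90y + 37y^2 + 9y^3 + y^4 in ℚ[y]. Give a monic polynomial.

8 + 6y + y^2

Apply the Euclidean algorithm:
  4y^5 + 20y^4 + 76y^3 + 308y^2 + 136y - 544 = (4y - 16)(y^4 + 9y^3 + 37y^2 + 90y + 88) + (72y^3 + 540y^2 + 1224y + 864)
  y^4 + 9y^3 + 37y^2 + 90y + 88 = ((1/72)y + 1/48)(72y^3 + 540y^2 + 1224y + 864) + ((35/4)y^2 + (105/2)y + 70)
  72y^3 + 540y^2 + 1224y + 864 = ((288/35)y + 432/35)((35/4)y^2 + (105/2)y + 70) + (0)
Last nonzero remainder: (35/4)y^2 + (105/2)y + 70. Dividing through by 35/4 gives the monic gcd y^2 + 6y + 8.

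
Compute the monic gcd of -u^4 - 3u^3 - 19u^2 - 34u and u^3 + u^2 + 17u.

Apply the Euclidean algorithm:
  -u^4 - 3u^3 - 19u^2 - 34u = (-u - 2)(u^3 + u^2 + 17u) + (0)
The last nonzero remainder u^3 + u^2 + 17u is already monic.

u^3 + u^2 + 17u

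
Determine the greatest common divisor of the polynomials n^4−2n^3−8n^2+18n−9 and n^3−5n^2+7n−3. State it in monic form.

Repeated division with remainder:
  n^4−2n^3−8n^2+18n−9 = (n+3)(n^3−5n^2+7n−3) + (0)
The last nonzero remainder n^3−5n^2+7n−3 is already monic.

n^3−5n^2+7n−3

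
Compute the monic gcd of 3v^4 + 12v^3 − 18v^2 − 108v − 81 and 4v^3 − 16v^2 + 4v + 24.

v^2 − 2v − 3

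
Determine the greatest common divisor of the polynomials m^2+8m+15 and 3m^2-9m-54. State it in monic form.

Apply the Euclidean algorithm:
  m^2+8m+15 = (1/3)(3m^2-9m-54) + (11m+33)
  3m^2-9m-54 = ((3/11)m-18/11)(11m+33) + (0)
Last nonzero remainder: 11m+33. Dividing through by 11 gives the monic gcd m+3.

m+3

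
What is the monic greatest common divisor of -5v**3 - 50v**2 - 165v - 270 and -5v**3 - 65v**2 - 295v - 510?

Apply the Euclidean algorithm:
  -5v**3 - 50v**2 - 165v - 270 = (-5v**3 - 65v**2 - 295v - 510) + (15v**2 + 130v + 240)
  -5v**3 - 65v**2 - 295v - 510 = (-(1/3)v - 13/9)(15v**2 + 130v + 240) + (-(245/9)v - 490/3)
  15v**2 + 130v + 240 = (-(27/49)v - 72/49)(-(245/9)v - 490/3) + (0)
Last nonzero remainder: -(245/9)v - 490/3. Dividing through by -245/9 gives the monic gcd v + 6.

v + 6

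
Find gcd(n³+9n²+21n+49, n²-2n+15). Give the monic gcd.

Apply the Euclidean algorithm:
  n³+9n²+21n+49 = (n+11)(n²-2n+15) + (28n-116)
  n²-2n+15 = ((1/28)n+15/196)(28n-116) + (1170/49)
  28n-116 = ((686/585)n-2842/585)(1170/49) + (0)
The last nonzero remainder is the constant 1170/49, so the polynomials are coprime and gcd = 1.

1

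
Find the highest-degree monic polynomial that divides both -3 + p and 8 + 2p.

1

Apply the Euclidean algorithm:
  p - 3 = (1/2)(2p + 8) + (-7)
  2p + 8 = (-(2/7)p - 8/7)(-7) + (0)
The last nonzero remainder is the constant -7, so the polynomials are coprime and gcd = 1.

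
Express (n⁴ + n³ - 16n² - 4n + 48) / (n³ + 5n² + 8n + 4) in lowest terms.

(n³ - n² - 14n + 24)/(n² + 3n + 2)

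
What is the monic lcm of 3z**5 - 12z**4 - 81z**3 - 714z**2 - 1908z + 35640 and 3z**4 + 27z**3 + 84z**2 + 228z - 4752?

z**7 + z**6 - 83z**5 - 229z**4 - 854z**3 + 17268z**2 + 82296z - 427680

Apply the Euclidean algorithm:
  3z**5 - 12z**4 - 81z**3 - 714z**2 - 1908z + 35640 = (z - 13)(3z**4 + 27z**3 + 84z**2 + 228z - 4752) + (186z**3 + 150z**2 + 5808z - 26136)
  3z**4 + 27z**3 + 84z**2 + 228z - 4752 = ((1/62)z + 127/961)(186z**3 + 150z**2 + 5808z - 26136) + (-(28350/961)z**2 - (113400/961)z - 1247400/961)
  186z**3 + 150z**2 + 5808z - 26136 = (-(29791/4725)z + 10571/525)(-(28350/961)z**2 - (113400/961)z - 1247400/961) + (0)
Last nonzero remainder: -(28350/961)z**2 - (113400/961)z - 1247400/961. Dividing through by -28350/961 gives the monic gcd z**2 + 4z + 44.
Then lcm(f, g) = f·g / gcd(f, g); expanding and making the result monic gives the answer.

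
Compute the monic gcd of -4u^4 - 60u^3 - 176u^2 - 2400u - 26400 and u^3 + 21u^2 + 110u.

u^2 + 21u + 110

By polynomial division,
  -4u^4 - 60u^3 - 176u^2 - 2400u - 26400 = (-4u + 24)(u^3 + 21u^2 + 110u) + (-240u^2 - 5040u - 26400)
  u^3 + 21u^2 + 110u = (-(1/240)u)(-240u^2 - 5040u - 26400) + (0)
Last nonzero remainder: -240u^2 - 5040u - 26400. Dividing through by -240 gives the monic gcd u^2 + 21u + 110.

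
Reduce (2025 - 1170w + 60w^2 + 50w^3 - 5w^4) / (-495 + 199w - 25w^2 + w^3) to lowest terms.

(-225 + 105w + 5w^2 - 5w^3)/(55 - 16w + w^2)

Euclidean algorithm in ℚ[w]:
  -5w^4 + 50w^3 + 60w^2 - 1170w + 2025 = (-5w - 75)(w^3 - 25w^2 + 199w - 495) + (-820w^2 + 11280w - 35100)
  w^3 - 25w^2 + 199w - 495 = (-(1/820)w + 461/33620)(-820w^2 + 11280w - 35100) + ((2560/1681)w - 23040/1681)
  -820w^2 + 11280w - 35100 = (-(68921/128)w + 327795/128)((2560/1681)w - 23040/1681) + (0)
Last nonzero remainder: (2560/1681)w - 23040/1681. Dividing through by 2560/1681 gives the monic gcd w - 9.
Cancel w - 9 from numerator and denominator to get the reduced form.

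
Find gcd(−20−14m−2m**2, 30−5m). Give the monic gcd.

Repeated division with remainder:
  −2m**2−14m−20 = ((2/5)m+26/5)(−5m+30) + (−176)
  −5m+30 = ((5/176)m−15/88)(−176) + (0)
The last nonzero remainder is the constant −176, so the polynomials are coprime and gcd = 1.

1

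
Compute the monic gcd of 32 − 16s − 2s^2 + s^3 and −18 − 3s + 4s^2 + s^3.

−2 + s

Apply the Euclidean algorithm:
  s^3 − 2s^2 − 16s + 32 = (s^3 + 4s^2 − 3s − 18) + (−6s^2 − 13s + 50)
  s^3 + 4s^2 − 3s − 18 = (−(1/6)s − 11/36)(−6s^2 − 13s + 50) + ((49/36)s − 49/18)
  −6s^2 − 13s + 50 = (−(216/49)s − 900/49)((49/36)s − 49/18) + (0)
Last nonzero remainder: (49/36)s − 49/18. Dividing through by 49/36 gives the monic gcd s − 2.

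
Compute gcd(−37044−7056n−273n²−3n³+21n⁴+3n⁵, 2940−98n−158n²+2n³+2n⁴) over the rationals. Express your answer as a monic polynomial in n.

Euclidean algorithm in ℚ[n]:
  3n⁵+21n⁴−3n³−273n²−7056n−37044 = ((3/2)n+9)(2n⁴+2n³−158n²−98n+2940) + (216n³+1296n²−10584n−63504)
  2n⁴+2n³−158n²−98n+2940 = ((1/108)n−5/108)(216n³+1296n²−10584n−63504) + (0)
Last nonzero remainder: 216n³+1296n²−10584n−63504. Dividing through by 216 gives the monic gcd n³+6n²−49n−294.

−294−49n+6n²+n³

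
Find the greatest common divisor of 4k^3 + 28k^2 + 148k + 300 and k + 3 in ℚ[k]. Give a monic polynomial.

Euclidean algorithm in ℚ[k]:
  4k^3 + 28k^2 + 148k + 300 = (4k^2 + 16k + 100)(k + 3) + (0)
The last nonzero remainder k + 3 is already monic.

k + 3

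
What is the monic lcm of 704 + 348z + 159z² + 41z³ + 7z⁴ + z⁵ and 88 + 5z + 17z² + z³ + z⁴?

5632 + 2080z + 1628z² + 517z³ + 174z⁴ + 42z⁵ + 6z⁶ + z⁷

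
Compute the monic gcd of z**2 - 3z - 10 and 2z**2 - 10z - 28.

Apply the Euclidean algorithm:
  z**2 - 3z - 10 = (1/2)(2z**2 - 10z - 28) + (2z + 4)
  2z**2 - 10z - 28 = (z - 7)(2z + 4) + (0)
Last nonzero remainder: 2z + 4. Dividing through by 2 gives the monic gcd z + 2.

z + 2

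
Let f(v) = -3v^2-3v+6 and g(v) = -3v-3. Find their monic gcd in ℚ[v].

1

Apply the Euclidean algorithm:
  -3v^2-3v+6 = (v)(-3v-3) + (6)
  -3v-3 = (-(1/2)v-1/2)(6) + (0)
The last nonzero remainder is the constant 6, so the polynomials are coprime and gcd = 1.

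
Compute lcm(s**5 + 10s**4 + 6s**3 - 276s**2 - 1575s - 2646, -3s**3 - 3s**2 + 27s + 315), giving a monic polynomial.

Apply the Euclidean algorithm:
  s**5 + 10s**4 + 6s**3 - 276s**2 - 1575s - 2646 = (-(1/3)s**2 - 3s - 2)(-3s**3 - 3s**2 + 27s + 315) + (-96s**2 - 576s - 2016)
  -3s**3 - 3s**2 + 27s + 315 = ((1/32)s - 5/32)(-96s**2 - 576s - 2016) + (0)
Last nonzero remainder: -96s**2 - 576s - 2016. Dividing through by -96 gives the monic gcd s**2 + 6s + 21.
Then lcm(f, g) = f·g / gcd(f, g); expanding and making the result monic gives the answer.

s**6 + 5s**5 - 44s**4 - 306s**3 - 195s**2 + 5229s + 13230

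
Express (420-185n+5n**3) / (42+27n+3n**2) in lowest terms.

(60-35n+5n**2)/(6+3n)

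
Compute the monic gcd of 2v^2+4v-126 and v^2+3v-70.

v-7

Repeated division with remainder:
  2v^2+4v-126 = (2)(v^2+3v-70) + (-2v+14)
  v^2+3v-70 = (-(1/2)v-5)(-2v+14) + (0)
Last nonzero remainder: -2v+14. Dividing through by -2 gives the monic gcd v-7.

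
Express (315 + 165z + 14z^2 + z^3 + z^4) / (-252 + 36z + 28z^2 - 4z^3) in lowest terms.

(-105 - 20z + 2z^2 - z^3)/(84 - 40z + 4z^2)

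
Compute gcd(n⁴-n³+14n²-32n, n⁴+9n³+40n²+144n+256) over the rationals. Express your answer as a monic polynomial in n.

Apply the Euclidean algorithm:
  n⁴-n³+14n²-32n = (n⁴+9n³+40n²+144n+256) + (-10n³-26n²-176n-256)
  n⁴+9n³+40n²+144n+256 = (-(1/10)n-16/25)(-10n³-26n²-176n-256) + ((144/25)n²+(144/25)n+2304/25)
  -10n³-26n²-176n-256 = (-(125/72)n-25/9)((144/25)n²+(144/25)n+2304/25) + (0)
Last nonzero remainder: (144/25)n²+(144/25)n+2304/25. Dividing through by 144/25 gives the monic gcd n²+n+16.

n²+n+16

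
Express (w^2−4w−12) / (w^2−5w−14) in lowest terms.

(w−6)/(w−7)

Repeated division with remainder:
  w^2−4w−12 = (w^2−5w−14) + (w+2)
  w^2−5w−14 = (w−7)(w+2) + (0)
The last nonzero remainder w+2 is already monic.
Cancel w+2 from numerator and denominator to get the reduced form.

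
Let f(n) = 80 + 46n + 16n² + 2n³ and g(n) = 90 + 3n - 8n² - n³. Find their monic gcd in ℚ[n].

5 + n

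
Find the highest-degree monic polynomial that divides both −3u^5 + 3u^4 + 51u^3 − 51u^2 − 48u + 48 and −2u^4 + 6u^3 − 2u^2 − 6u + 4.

u^3 − u^2 − u + 1

Repeated division with remainder:
  −3u^5 + 3u^4 + 51u^3 − 51u^2 − 48u + 48 = ((3/2)u + 3)(−2u^4 + 6u^3 − 2u^2 − 6u + 4) + (36u^3 − 36u^2 − 36u + 36)
  −2u^4 + 6u^3 − 2u^2 − 6u + 4 = (−(1/18)u + 1/9)(36u^3 − 36u^2 − 36u + 36) + (0)
Last nonzero remainder: 36u^3 − 36u^2 − 36u + 36. Dividing through by 36 gives the monic gcd u^3 − u^2 − u + 1.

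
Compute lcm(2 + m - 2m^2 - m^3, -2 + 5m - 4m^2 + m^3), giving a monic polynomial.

Repeated division with remainder:
  -m^3 - 2m^2 + m + 2 = (-1)(m^3 - 4m^2 + 5m - 2) + (-6m^2 + 6m)
  m^3 - 4m^2 + 5m - 2 = (-(1/6)m + 1/2)(-6m^2 + 6m) + (2m - 2)
  -6m^2 + 6m = (-3m)(2m - 2) + (0)
Last nonzero remainder: 2m - 2. Dividing through by 2 gives the monic gcd m - 1.
Then lcm(f, g) = f·g / gcd(f, g); expanding and making the result monic gives the answer.

-4 + 4m + 5m^2 - 5m^3 - m^4 + m^5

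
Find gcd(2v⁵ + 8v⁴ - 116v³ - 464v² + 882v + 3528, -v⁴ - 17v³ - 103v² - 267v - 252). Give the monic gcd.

By polynomial division,
  2v⁵ + 8v⁴ - 116v³ - 464v² + 882v + 3528 = (-2v + 26)(-v⁴ - 17v³ - 103v² - 267v - 252) + (120v³ + 1680v² + 7320v + 10080)
  -v⁴ - 17v³ - 103v² - 267v - 252 = (-(1/120)v - 1/40)(120v³ + 1680v² + 7320v + 10080) + (0)
Last nonzero remainder: 120v³ + 1680v² + 7320v + 10080. Dividing through by 120 gives the monic gcd v³ + 14v² + 61v + 84.

v³ + 14v² + 61v + 84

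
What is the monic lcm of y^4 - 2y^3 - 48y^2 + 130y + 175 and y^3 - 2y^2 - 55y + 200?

y^5 + 6y^4 - 64y^3 - 254y^2 + 1215y + 1400

By polynomial division,
  y^4 - 2y^3 - 48y^2 + 130y + 175 = (y)(y^3 - 2y^2 - 55y + 200) + (7y^2 - 70y + 175)
  y^3 - 2y^2 - 55y + 200 = ((1/7)y + 8/7)(7y^2 - 70y + 175) + (0)
Last nonzero remainder: 7y^2 - 70y + 175. Dividing through by 7 gives the monic gcd y^2 - 10y + 25.
Then lcm(f, g) = f·g / gcd(f, g); expanding and making the result monic gives the answer.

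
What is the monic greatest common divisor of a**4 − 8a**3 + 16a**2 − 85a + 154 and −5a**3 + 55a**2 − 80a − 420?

Euclidean algorithm in ℚ[a]:
  a**4 − 8a**3 + 16a**2 − 85a + 154 = (−(1/5)a − 3/5)(−5a**3 + 55a**2 − 80a − 420) + (33a**2 − 217a − 98)
  −5a**3 + 55a**2 − 80a − 420 = (−(5/33)a + 730/1089)(33a**2 − 217a − 98) + ((55120/1089)a − 385840/1089)
  33a**2 − 217a − 98 = ((35937/55120)a + 7623/27560)((55120/1089)a − 385840/1089) + (0)
Last nonzero remainder: (55120/1089)a − 385840/1089. Dividing through by 55120/1089 gives the monic gcd a − 7.

a − 7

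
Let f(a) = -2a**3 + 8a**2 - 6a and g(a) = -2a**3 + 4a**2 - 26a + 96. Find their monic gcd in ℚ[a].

Euclidean algorithm in ℚ[a]:
  -2a**3 + 8a**2 - 6a = (-2a**3 + 4a**2 - 26a + 96) + (4a**2 + 20a - 96)
  -2a**3 + 4a**2 - 26a + 96 = (-(1/2)a + 7/2)(4a**2 + 20a - 96) + (-144a + 432)
  4a**2 + 20a - 96 = (-(1/36)a - 2/9)(-144a + 432) + (0)
Last nonzero remainder: -144a + 432. Dividing through by -144 gives the monic gcd a - 3.

a - 3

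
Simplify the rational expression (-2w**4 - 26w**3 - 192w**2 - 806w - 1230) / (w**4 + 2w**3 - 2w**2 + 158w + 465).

(-2w**2 - 10w - 82)/(w**2 - 6w + 31)

Apply the Euclidean algorithm:
  -2w**4 - 26w**3 - 192w**2 - 806w - 1230 = (-2)(w**4 + 2w**3 - 2w**2 + 158w + 465) + (-22w**3 - 196w**2 - 490w - 300)
  w**4 + 2w**3 - 2w**2 + 158w + 465 = (-(1/22)w + 38/121)(-22w**3 - 196w**2 - 490w - 300) + ((4511/121)w**2 + (36088/121)w + 67665/121)
  -22w**3 - 196w**2 - 490w - 300 = (-(2662/4511)w - 2420/4511)((4511/121)w**2 + (36088/121)w + 67665/121) + (0)
Last nonzero remainder: (4511/121)w**2 + (36088/121)w + 67665/121. Dividing through by 4511/121 gives the monic gcd w**2 + 8w + 15.
Cancel w**2 + 8w + 15 from numerator and denominator to get the reduced form.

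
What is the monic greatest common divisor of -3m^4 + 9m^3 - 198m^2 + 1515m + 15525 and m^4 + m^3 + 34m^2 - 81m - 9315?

m^3 - 8m^2 + 106m - 1035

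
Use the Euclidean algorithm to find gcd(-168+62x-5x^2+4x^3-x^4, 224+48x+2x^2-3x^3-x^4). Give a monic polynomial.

-56+2x-x^2+x^3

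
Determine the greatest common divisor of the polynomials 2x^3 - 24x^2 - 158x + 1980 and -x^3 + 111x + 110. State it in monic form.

Apply the Euclidean algorithm:
  2x^3 - 24x^2 - 158x + 1980 = (-2)(-x^3 + 111x + 110) + (-24x^2 + 64x + 2200)
  -x^3 + 111x + 110 = ((1/24)x + 1/9)(-24x^2 + 64x + 2200) + ((110/9)x - 1210/9)
  -24x^2 + 64x + 2200 = (-(108/55)x - 180/11)((110/9)x - 1210/9) + (0)
Last nonzero remainder: (110/9)x - 1210/9. Dividing through by 110/9 gives the monic gcd x - 11.

x - 11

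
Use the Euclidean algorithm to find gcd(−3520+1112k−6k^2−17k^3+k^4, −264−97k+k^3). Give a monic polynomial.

−88−3k+k^2

Euclidean algorithm in ℚ[k]:
  k^4−17k^3−6k^2+1112k−3520 = (k−17)(k^3−97k−264) + (91k^2−273k−8008)
  k^3−97k−264 = ((1/91)k+3/91)(91k^2−273k−8008) + (0)
Last nonzero remainder: 91k^2−273k−8008. Dividing through by 91 gives the monic gcd k^2−3k−88.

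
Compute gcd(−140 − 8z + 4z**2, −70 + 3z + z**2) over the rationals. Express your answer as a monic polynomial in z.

−7 + z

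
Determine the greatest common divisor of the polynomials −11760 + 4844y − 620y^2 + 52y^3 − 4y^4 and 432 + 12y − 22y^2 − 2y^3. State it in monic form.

−4 + y

By polynomial division,
  −4y^4 + 52y^3 − 620y^2 + 4844y − 11760 = (2y − 48)(−2y^3 − 22y^2 + 12y + 432) + (−1700y^2 + 4556y + 8976)
  −2y^3 − 22y^2 + 12y + 432 = ((1/850)y + 171/10625)(−1700y^2 + 4556y + 8976) + (−(44928/625)y + 179712/625)
  −1700y^2 + 4556y + 8976 = ((265625/11232)y + 116875/3744)(−(44928/625)y + 179712/625) + (0)
Last nonzero remainder: −(44928/625)y + 179712/625. Dividing through by −44928/625 gives the monic gcd y − 4.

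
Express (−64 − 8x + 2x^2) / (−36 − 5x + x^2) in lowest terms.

(−16 + 2x)/(−9 + x)

Euclidean algorithm in ℚ[x]:
  2x^2 − 8x − 64 = (2)(x^2 − 5x − 36) + (2x + 8)
  x^2 − 5x − 36 = ((1/2)x − 9/2)(2x + 8) + (0)
Last nonzero remainder: 2x + 8. Dividing through by 2 gives the monic gcd x + 4.
Cancel x + 4 from numerator and denominator to get the reduced form.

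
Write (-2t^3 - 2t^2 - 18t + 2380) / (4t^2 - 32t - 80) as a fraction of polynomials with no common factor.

(-t^2 - 11t - 119)/(2t + 4)

Euclidean algorithm in ℚ[t]:
  -2t^3 - 2t^2 - 18t + 2380 = (-(1/2)t - 9/2)(4t^2 - 32t - 80) + (-202t + 2020)
  4t^2 - 32t - 80 = (-(2/101)t - 4/101)(-202t + 2020) + (0)
Last nonzero remainder: -202t + 2020. Dividing through by -202 gives the monic gcd t - 10.
Cancel t - 10 from numerator and denominator to get the reduced form.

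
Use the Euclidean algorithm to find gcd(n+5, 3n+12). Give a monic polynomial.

By polynomial division,
  n+5 = (1/3)(3n+12) + (1)
  3n+12 = (3n+12)(1) + (0)
The last nonzero remainder is the constant 1, so the polynomials are coprime and gcd = 1.

1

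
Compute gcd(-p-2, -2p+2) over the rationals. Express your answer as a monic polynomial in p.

By polynomial division,
  -p-2 = (1/2)(-2p+2) + (-3)
  -2p+2 = ((2/3)p-2/3)(-3) + (0)
The last nonzero remainder is the constant -3, so the polynomials are coprime and gcd = 1.

1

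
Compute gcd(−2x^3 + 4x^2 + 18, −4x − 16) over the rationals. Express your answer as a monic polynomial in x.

1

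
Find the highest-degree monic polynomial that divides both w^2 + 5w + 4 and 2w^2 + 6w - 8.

Repeated division with remainder:
  w^2 + 5w + 4 = (1/2)(2w^2 + 6w - 8) + (2w + 8)
  2w^2 + 6w - 8 = (w - 1)(2w + 8) + (0)
Last nonzero remainder: 2w + 8. Dividing through by 2 gives the monic gcd w + 4.

w + 4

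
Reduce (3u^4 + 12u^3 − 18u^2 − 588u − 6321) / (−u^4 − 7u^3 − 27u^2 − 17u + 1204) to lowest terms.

(−3u + 21)/(u − 4)

Apply the Euclidean algorithm:
  3u^4 + 12u^3 − 18u^2 − 588u − 6321 = (−3)(−u^4 − 7u^3 − 27u^2 − 17u + 1204) + (−9u^3 − 99u^2 − 639u − 2709)
  −u^4 − 7u^3 − 27u^2 − 17u + 1204 = ((1/9)u − 4/9)(−9u^3 − 99u^2 − 639u − 2709) + (0)
Last nonzero remainder: −9u^3 − 99u^2 − 639u − 2709. Dividing through by −9 gives the monic gcd u^3 + 11u^2 + 71u + 301.
Cancel u^3 + 11u^2 + 71u + 301 from numerator and denominator to get the reduced form.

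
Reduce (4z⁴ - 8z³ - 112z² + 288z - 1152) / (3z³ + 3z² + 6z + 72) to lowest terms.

By polynomial division,
  4z⁴ - 8z³ - 112z² + 288z - 1152 = ((4/3)z - 4)(3z³ + 3z² + 6z + 72) + (-108z² + 216z - 864)
  3z³ + 3z² + 6z + 72 = (-(1/36)z - 1/12)(-108z² + 216z - 864) + (0)
Last nonzero remainder: -108z² + 216z - 864. Dividing through by -108 gives the monic gcd z² - 2z + 8.
Cancel z² - 2z + 8 from numerator and denominator to get the reduced form.

(4z² - 144)/(3z + 9)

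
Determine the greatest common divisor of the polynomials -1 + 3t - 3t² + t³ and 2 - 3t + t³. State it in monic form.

1 - 2t + t²

Apply the Euclidean algorithm:
  t³ - 3t² + 3t - 1 = (t³ - 3t + 2) + (-3t² + 6t - 3)
  t³ - 3t + 2 = (-(1/3)t - 2/3)(-3t² + 6t - 3) + (0)
Last nonzero remainder: -3t² + 6t - 3. Dividing through by -3 gives the monic gcd t² - 2t + 1.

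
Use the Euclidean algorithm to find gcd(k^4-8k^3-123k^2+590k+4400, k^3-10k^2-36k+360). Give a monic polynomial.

Apply the Euclidean algorithm:
  k^4-8k^3-123k^2+590k+4400 = (k+2)(k^3-10k^2-36k+360) + (-67k^2+302k+3680)
  k^3-10k^2-36k+360 = (-(1/67)k+368/4489)(-67k^2+302k+3680) + (-(26180/4489)k+261800/4489)
  -67k^2+302k+3680 = ((300763/26180)k+412988/6545)(-(26180/4489)k+261800/4489) + (0)
Last nonzero remainder: -(26180/4489)k+261800/4489. Dividing through by -26180/4489 gives the monic gcd k-10.

k-10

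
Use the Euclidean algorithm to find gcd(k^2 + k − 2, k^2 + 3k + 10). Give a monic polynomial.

Repeated division with remainder:
  k^2 + k − 2 = (k^2 + 3k + 10) + (−2k − 12)
  k^2 + 3k + 10 = (−(1/2)k + 3/2)(−2k − 12) + (28)
  −2k − 12 = (−(1/14)k − 3/7)(28) + (0)
The last nonzero remainder is the constant 28, so the polynomials are coprime and gcd = 1.

1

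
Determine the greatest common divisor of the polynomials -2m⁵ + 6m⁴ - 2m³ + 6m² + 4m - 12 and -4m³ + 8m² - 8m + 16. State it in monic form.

m² + 2

By polynomial division,
  -2m⁵ + 6m⁴ - 2m³ + 6m² + 4m - 12 = ((1/2)m² - (1/2)m - 3/2)(-4m³ + 8m² - 8m + 16) + (6m² + 12)
  -4m³ + 8m² - 8m + 16 = (-(2/3)m + 4/3)(6m² + 12) + (0)
Last nonzero remainder: 6m² + 12. Dividing through by 6 gives the monic gcd m² + 2.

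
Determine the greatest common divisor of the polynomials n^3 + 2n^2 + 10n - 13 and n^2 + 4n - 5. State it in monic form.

By polynomial division,
  n^3 + 2n^2 + 10n - 13 = (n - 2)(n^2 + 4n - 5) + (23n - 23)
  n^2 + 4n - 5 = ((1/23)n + 5/23)(23n - 23) + (0)
Last nonzero remainder: 23n - 23. Dividing through by 23 gives the monic gcd n - 1.

n - 1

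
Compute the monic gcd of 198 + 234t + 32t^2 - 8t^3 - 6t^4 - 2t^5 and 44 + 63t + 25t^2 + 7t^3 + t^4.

11 + 13t + 3t^2 + t^3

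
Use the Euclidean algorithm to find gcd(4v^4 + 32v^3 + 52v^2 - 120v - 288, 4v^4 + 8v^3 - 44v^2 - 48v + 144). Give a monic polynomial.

v^3 + 4v^2 - 3v - 18

Euclidean algorithm in ℚ[v]:
  4v^4 + 32v^3 + 52v^2 - 120v - 288 = (4v^4 + 8v^3 - 44v^2 - 48v + 144) + (24v^3 + 96v^2 - 72v - 432)
  4v^4 + 8v^3 - 44v^2 - 48v + 144 = ((1/6)v - 1/3)(24v^3 + 96v^2 - 72v - 432) + (0)
Last nonzero remainder: 24v^3 + 96v^2 - 72v - 432. Dividing through by 24 gives the monic gcd v^3 + 4v^2 - 3v - 18.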